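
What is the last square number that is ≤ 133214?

Solve n² ≤ 133214 for integer n.
n = 364 gives 132496 ≤ 133214, while n = 365 gives 133225 > 133214; so the answer is 132496.

132496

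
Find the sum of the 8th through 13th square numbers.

679

Σ_{i=8}^{13} i² = 819 − 140 = 679.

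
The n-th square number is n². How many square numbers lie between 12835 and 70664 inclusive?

The n-th square number is n².
Smallest index with value ≥ 12835: n = 114 (giving 12996).
Largest index with value ≤ 70664: n = 265 (giving 70225).
Indices 114 through 265: 152 terms.

152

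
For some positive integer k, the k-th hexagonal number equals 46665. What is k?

153

Set n(2n−1) = 46665, giving 2n² − n − 46665 = 0.
So n = (1 + 611) / 4 = 612/4 = 153.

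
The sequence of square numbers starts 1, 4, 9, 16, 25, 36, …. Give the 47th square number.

The 47th square number is n² with n = 47.
47² = 2209.

2209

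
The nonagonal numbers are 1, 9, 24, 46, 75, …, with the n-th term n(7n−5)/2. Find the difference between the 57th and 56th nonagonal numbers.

Consecutive nonagonal numbers differ by 7n − 6: here 7·57 − 6 = 393.

393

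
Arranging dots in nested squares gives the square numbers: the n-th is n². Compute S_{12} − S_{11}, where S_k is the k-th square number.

23

n² − (n−1)² = 2n − 1, so 12² − 11² = 2·12 − 1 = 23.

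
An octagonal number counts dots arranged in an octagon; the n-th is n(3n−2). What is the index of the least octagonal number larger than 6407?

47

Solve n(3n−2) > 6407 for integer n.
The largest n with value ≤ 6407 is 46 (since 6256 ≤ 6407 < 6533), so the first above is n = 47, value 6533.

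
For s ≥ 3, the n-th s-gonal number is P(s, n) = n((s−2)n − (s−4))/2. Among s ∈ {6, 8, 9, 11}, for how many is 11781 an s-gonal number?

2

s = 6: P(6, 77) = 11781. ✓
s = 8: P(8, 63) = 11781. ✓
s = 9: P(9, 58) = 11629 and P(9, 59) = 12036; 11781 is not s-gonal.
s = 11: P(11, 51) = 11526 and P(11, 52) = 11986; 11781 is not s-gonal.
Hits: s ∈ {6, 8} → 2.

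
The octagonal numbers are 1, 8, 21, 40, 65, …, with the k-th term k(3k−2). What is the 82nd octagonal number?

20008

82·(3·82 − 2) = 82·244 = 20008.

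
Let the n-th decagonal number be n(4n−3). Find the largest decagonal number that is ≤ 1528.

1387

Solve n(4n−3) ≤ 1528 for integer n.
n = 19 gives 1387 ≤ 1528, while n = 20 gives 1540 > 1528; so the answer is 1387.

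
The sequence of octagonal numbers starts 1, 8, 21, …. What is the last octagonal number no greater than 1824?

Solve n(3n−2) ≤ 1824 for integer n.
n = 24 gives 1680 ≤ 1824, while n = 25 gives 1825 > 1824; so the answer is 1680.

1680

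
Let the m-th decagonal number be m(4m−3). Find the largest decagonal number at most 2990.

Solve n(4n−3) ≤ 2990 for integer n.
n = 27 gives 2835 ≤ 2990, while n = 28 gives 3052 > 2990; so the answer is 2835.

2835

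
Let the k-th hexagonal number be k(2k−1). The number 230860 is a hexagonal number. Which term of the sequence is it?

Set n(2n−1) = 230860, giving 2n² − n − 230860 = 0.
The discriminant is 1 + 8·230860 = 1846881, and √1846881 = 1359.
So n = (1 + 1359) / 4 = 1360/4 = 340.
Check: 340·(2·340 − 1) = 230860. ✓

340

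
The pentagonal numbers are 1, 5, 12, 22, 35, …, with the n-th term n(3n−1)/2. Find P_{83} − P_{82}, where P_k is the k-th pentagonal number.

Consecutive pentagonal numbers differ by 3n − 2: here 3·83 − 2 = 247.

247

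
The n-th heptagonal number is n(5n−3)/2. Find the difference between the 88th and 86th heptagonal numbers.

88·(5·88 − 3)/2 = 19228 and 86·(5·86 − 3)/2 = 18361.
Difference: 19228 − 18361 = 867.

867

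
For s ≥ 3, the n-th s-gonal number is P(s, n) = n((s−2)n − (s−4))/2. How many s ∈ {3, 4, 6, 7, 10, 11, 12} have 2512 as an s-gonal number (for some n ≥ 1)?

s = 3: P(3, 70) = 2485 and P(3, 71) = 2556; 2512 is not s-gonal.
s = 4: P(4, 50) = 2500 and P(4, 51) = 2601; 2512 is not s-gonal.
s = 6: P(6, 35) = 2415 and P(6, 36) = 2556; 2512 is not s-gonal.
s = 7: P(7, 32) = 2512. ✓
s = 10: P(10, 25) = 2425 and P(10, 26) = 2626; 2512 is not s-gonal.
s = 11: P(11, 24) = 2508 and P(11, 25) = 2725; 2512 is not s-gonal.
s = 12: P(12, 22) = 2332 and P(12, 23) = 2553; 2512 is not s-gonal.
Hits: s ∈ {7} → 1.

1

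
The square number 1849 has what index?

We need n² = 1849, so n = √1849 = 43.

43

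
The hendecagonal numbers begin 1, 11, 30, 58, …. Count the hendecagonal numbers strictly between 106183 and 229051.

The n-th hendecagonal number is n(9n−7)/2.
Smallest index with value > 106183: n = 155 (giving 107570).
Largest index with value < 229051: n = 225 (giving 227025).
Indices 155 through 225: 71 terms.

71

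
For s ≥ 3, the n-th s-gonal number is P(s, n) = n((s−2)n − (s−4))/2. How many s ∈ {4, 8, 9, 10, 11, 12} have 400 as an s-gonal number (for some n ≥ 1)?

1

s = 4: P(4, 20) = 400. ✓
s = 8: P(8, 11) = 341 and P(8, 12) = 408; 400 is not s-gonal.
s = 9: P(9, 11) = 396 and P(9, 12) = 474; 400 is not s-gonal.
s = 10: P(10, 10) = 370 and P(10, 11) = 451; 400 is not s-gonal.
s = 11: P(11, 9) = 333 and P(11, 10) = 415; 400 is not s-gonal.
s = 12: P(12, 9) = 369 and P(12, 10) = 460; 400 is not s-gonal.
Hits: s ∈ {4} → 1.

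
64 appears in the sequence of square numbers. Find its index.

We need n² = 64, so n = √64 = 8.

8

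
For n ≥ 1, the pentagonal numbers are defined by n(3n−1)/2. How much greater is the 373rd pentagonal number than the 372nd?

1117

Consecutive pentagonal numbers differ by 3n − 2: here 3·373 − 2 = 1117.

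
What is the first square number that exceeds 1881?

Solve n² > 1881 for integer n.
The largest n with value ≤ 1881 is 43 (since 1849 ≤ 1881 < 1936), so the first above is n = 44, value 1936.

1936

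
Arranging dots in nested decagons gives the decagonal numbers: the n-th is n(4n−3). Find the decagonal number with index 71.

The 71st decagonal number is n(4n−3) with n = 71.
71·(4·71 − 3) = 71·281 = 19951.

19951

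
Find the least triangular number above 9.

Solve n(n+1)/2 > 9 for integer n.
The largest n with value ≤ 9 is 3 (since 6 ≤ 9 < 10), so the first above is n = 4, value 10.

10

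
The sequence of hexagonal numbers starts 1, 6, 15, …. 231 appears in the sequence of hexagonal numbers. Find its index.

Set n(2n−1) = 231, giving 2n² − n − 231 = 0.
The discriminant is 1 + 8·231 = 1849, and √1849 = 43.
So n = (1 + 43) / 4 = 44/4 = 11.

11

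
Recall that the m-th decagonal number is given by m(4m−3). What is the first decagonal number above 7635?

7965

Solve n(4n−3) > 7635 for integer n.
The largest n with value ≤ 7635 is 44 (since 7612 ≤ 7635 < 7965), so the first above is n = 45, value 7965.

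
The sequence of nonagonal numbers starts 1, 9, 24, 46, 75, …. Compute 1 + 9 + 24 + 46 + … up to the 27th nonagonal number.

23310

Σ i(7i−5)/2 = (7Σi² − 5Σi) / 2 over i = 1..27.
Σi = 378 and Σi² = 6930.
(7·6930 − 5·378) / 2 = 46620/2 = 23310.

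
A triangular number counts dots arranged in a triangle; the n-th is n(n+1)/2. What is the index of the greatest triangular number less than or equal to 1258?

Solve n(n+1)/2 ≤ 1258 for integer n.
n = 49 gives 1225 ≤ 1258, while n = 50 gives 1275 > 1258; so the answer is index 49.

49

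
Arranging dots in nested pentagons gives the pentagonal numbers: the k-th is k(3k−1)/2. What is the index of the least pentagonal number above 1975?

Solve n(3n−1)/2 > 1975 for integer n.
The largest n with value ≤ 1975 is 36 (since 1926 ≤ 1975 < 2035), so the first above is n = 37, value 2035.

37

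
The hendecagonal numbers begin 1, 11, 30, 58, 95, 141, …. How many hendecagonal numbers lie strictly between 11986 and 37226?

39

The n-th hendecagonal number is n(9n−7)/2.
Smallest index with value > 11986: n = 53 (giving 12455).
Largest index with value < 37226: n = 91 (giving 36946).
Indices 53 through 91: 39 terms.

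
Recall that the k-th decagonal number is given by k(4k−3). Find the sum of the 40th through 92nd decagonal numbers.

Σ i(4i−3) = 4Σi² − 3Σi over i = 40..92.
Σi = 4278 − 780 = 3498 and Σi² = 263810 − 20540 = 243270.
4·243270 − 3·3498 = 962586.

962586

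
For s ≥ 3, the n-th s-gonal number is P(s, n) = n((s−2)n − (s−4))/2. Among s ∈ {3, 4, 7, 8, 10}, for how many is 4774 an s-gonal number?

s = 3: P(3, 97) = 4753 and P(3, 98) = 4851; 4774 is not s-gonal.
s = 4: P(4, 69) = 4761 and P(4, 70) = 4900; 4774 is not s-gonal.
s = 7: P(7, 44) = 4774. ✓
s = 8: P(8, 40) = 4720 and P(8, 41) = 4961; 4774 is not s-gonal.
s = 10: P(10, 34) = 4522 and P(10, 35) = 4795; 4774 is not s-gonal.
Hits: s ∈ {7} → 1.

1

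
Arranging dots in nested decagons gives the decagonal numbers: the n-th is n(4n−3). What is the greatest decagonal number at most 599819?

Solve n(4n−3) ≤ 599819 for integer n.
n = 387 gives 597915 ≤ 599819, while n = 388 gives 601012 > 599819; so the answer is 597915.

597915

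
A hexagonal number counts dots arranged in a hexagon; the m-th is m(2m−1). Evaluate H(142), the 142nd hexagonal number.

The 142nd hexagonal number is n(2n−1) with n = 142.
142·(2·142 − 1) = 142·283 = 40186.

40186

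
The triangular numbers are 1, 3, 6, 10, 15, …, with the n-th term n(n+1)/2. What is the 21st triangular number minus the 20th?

Consecutive triangular numbers differ by n: T_{21} − T_{20} = 21.

21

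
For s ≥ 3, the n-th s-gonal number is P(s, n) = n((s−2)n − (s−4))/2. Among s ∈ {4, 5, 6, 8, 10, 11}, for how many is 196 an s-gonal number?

2

s = 4: P(4, 14) = 196. ✓
s = 5: P(5, 11) = 176 and P(5, 12) = 210; 196 is not s-gonal.
s = 6: P(6, 10) = 190 and P(6, 11) = 231; 196 is not s-gonal.
s = 8: P(8, 8) = 176 and P(8, 9) = 225; 196 is not s-gonal.
s = 10: P(10, 7) = 175 and P(10, 8) = 232; 196 is not s-gonal.
s = 11: P(11, 7) = 196. ✓
Hits: s ∈ {4, 11} → 2.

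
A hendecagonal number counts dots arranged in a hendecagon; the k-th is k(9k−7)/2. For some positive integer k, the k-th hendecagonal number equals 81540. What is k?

Set n(9n−7)/2 = 81540, giving 9n² − 7n − 163080 = 0.
So n = (7 + 2423) / 18 = 2430/18 = 135.

135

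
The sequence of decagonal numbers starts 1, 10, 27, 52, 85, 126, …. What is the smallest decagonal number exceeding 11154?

Solve n(4n−3) > 11154 for integer n.
The largest n with value ≤ 11154 is 53 (since 11077 ≤ 11154 < 11502), so the first above is n = 54, value 11502.

11502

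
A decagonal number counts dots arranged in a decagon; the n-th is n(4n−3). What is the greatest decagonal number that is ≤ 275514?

Solve n(4n−3) ≤ 275514 for integer n.
n = 262 gives 273790 ≤ 275514, while n = 263 gives 275887 > 275514; so the answer is 273790.

273790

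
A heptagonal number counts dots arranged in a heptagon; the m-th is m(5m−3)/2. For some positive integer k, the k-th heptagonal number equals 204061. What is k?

Set n(5n−3)/2 = 204061, giving 5n² − 3n − 408122 = 0.
The discriminant is 9 + 40·204061 = 8162449, and √8162449 = 2857.
So n = (3 + 2857) / 10 = 2860/10 = 286.
Check: 286·(5·286 − 3)/2 = 204061. ✓

286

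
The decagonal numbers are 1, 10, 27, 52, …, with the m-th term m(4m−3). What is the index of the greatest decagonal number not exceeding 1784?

Solve n(4n−3) ≤ 1784 for integer n.
n = 21 gives 1701 ≤ 1784, while n = 22 gives 1870 > 1784; so the answer is index 21.

21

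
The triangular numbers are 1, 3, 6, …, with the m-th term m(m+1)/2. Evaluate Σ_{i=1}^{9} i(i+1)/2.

165

Σ i(i+1)/2 = (Σi² + Σi) / 2 over i = 1..9.
Σi = 45 and Σi² = 285.
(1·285 + 1·45) / 2 = 330/2 = 165.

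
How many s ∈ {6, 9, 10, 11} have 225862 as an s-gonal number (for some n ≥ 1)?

1

s = 6: P(6, 336) = 225456 and P(6, 337) = 226801; 225862 is not s-gonal.
s = 9: P(9, 254) = 225171 and P(9, 255) = 226950; 225862 is not s-gonal.
s = 10: P(10, 238) = 225862. ✓
s = 11: P(11, 224) = 225008 and P(11, 225) = 227025; 225862 is not s-gonal.
Hits: s ∈ {10} → 1.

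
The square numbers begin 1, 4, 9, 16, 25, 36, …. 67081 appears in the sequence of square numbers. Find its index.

259

We need n² = 67081, so n = √67081 = 259.
Check: 259² = 67081. ✓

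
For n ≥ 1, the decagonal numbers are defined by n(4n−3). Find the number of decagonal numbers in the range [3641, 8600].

The n-th decagonal number is n(4n−3).
Smallest index with value ≥ 3641: n = 31 (giving 3751).
Largest index with value ≤ 8600: n = 46 (giving 8326).
Indices 31 through 46: 16 terms.

16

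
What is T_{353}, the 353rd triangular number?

62481

The 353rd triangular number is n(n+1)/2 with n = 353.
353·354/2 = 124962/2 = 62481.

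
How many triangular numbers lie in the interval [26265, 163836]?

The n-th triangular number is n(n+1)/2.
Smallest index with value ≥ 26265: n = 229 (giving 26335).
Largest index with value ≤ 163836: n = 571 (giving 163306).
Indices 229 through 571: 343 terms.

343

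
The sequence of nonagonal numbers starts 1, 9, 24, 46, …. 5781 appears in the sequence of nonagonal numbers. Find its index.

Set n(7n−5)/2 = 5781, giving 7n² − 5n − 11562 = 0.
So n = (5 + 569) / 14 = 574/14 = 41.

41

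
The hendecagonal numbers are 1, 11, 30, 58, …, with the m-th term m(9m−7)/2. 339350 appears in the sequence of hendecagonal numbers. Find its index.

275

Set n(9n−7)/2 = 339350, giving 9n² − 7n − 678700 = 0.
The discriminant is 49 + 72·339350 = 24433249, and √24433249 = 4943.
So n = (7 + 4943) / 18 = 4950/18 = 275.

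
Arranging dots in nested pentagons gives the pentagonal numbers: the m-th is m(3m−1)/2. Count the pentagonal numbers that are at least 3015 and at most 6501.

22

The n-th pentagonal number is n(3n−1)/2.
Smallest index with value ≥ 3015: n = 45 (giving 3015).
Largest index with value ≤ 6501: n = 66 (giving 6501).
Indices 45 through 66: 22 terms.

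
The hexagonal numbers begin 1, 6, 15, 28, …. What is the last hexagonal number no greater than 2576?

Solve n(2n−1) ≤ 2576 for integer n.
n = 36 gives 2556 ≤ 2576, while n = 37 gives 2701 > 2576; so the answer is 2556.

2556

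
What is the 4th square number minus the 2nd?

12

4² = 16 and 2² = 4.
Difference: 16 − 4 = 12.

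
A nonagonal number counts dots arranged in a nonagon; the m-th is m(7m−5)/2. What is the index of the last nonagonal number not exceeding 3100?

30

Solve n(7n−5)/2 ≤ 3100 for integer n.
n = 30 gives 3075 ≤ 3100, while n = 31 gives 3286 > 3100; so the answer is index 30.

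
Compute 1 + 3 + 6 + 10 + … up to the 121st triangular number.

Σ i(i+1)/2 = (Σi² + Σi) / 2 over i = 1..121.
Σi = 7381 and Σi² = 597861.
(1·597861 + 1·7381) / 2 = 605242/2 = 302621.

302621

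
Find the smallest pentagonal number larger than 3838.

3876

Solve n(3n−1)/2 > 3838 for integer n.
The largest n with value ≤ 3838 is 50 (since 3725 ≤ 3838 < 3876), so the first above is n = 51, value 3876.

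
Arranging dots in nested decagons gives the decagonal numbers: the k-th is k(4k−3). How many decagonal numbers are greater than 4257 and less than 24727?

45

The n-th decagonal number is n(4n−3).
Smallest index with value > 4257: n = 34 (giving 4522).
Largest index with value < 24727: n = 78 (giving 24102).
Indices 34 through 78: 45 terms.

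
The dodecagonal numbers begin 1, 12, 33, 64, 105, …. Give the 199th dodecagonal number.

197209

The 199th dodecagonal number is n(5n−4) with n = 199.
199·(5·199 − 4) = 199·991 = 197209.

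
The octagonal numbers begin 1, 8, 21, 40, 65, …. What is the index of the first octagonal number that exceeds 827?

17

Solve n(3n−2) > 827 for integer n.
The largest n with value ≤ 827 is 16 (since 736 ≤ 827 < 833), so the first above is n = 17, value 833.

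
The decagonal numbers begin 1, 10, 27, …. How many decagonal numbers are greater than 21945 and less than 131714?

107

The n-th decagonal number is n(4n−3).
Smallest index with value > 21945: n = 75 (giving 22275).
Largest index with value < 131714: n = 181 (giving 130501).
Indices 75 through 181: 107 terms.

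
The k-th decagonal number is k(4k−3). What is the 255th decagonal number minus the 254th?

2033

Consecutive decagonal numbers differ by 8n − 7: here 8·255 − 7 = 2033.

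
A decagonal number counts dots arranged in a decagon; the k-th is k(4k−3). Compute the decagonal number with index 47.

8695

47·(4·47 − 3) = 47·185 = 8695.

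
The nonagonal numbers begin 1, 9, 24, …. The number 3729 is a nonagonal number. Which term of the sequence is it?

Set n(7n−5)/2 = 3729, giving 7n² − 5n − 7458 = 0.
So n = (5 + 457) / 14 = 462/14 = 33.

33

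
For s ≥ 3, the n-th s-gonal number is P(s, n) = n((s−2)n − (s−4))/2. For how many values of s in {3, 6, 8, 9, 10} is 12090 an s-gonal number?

s = 3: P(3, 155) = 12090. ✓
s = 6: P(6, 78) = 12090. ✓
s = 8: P(8, 63) = 11781 and P(8, 64) = 12160; 12090 is not s-gonal.
s = 9: P(9, 59) = 12036 and P(9, 60) = 12450; 12090 is not s-gonal.
s = 10: P(10, 55) = 11935 and P(10, 56) = 12376; 12090 is not s-gonal.
Hits: s ∈ {3, 6} → 2.

2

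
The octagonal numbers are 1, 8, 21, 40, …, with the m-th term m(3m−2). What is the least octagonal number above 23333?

Solve n(3n−2) > 23333 for integer n.
The largest n with value ≤ 23333 is 88 (since 23056 ≤ 23333 < 23585), so the first above is n = 89, value 23585.

23585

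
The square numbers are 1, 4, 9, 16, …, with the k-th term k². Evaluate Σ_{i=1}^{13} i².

819

Σ_{i=1}^{13} i² = 13·14·27/6 = 819.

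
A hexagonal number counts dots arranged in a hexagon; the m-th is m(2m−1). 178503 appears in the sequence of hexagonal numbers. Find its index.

299

Set n(2n−1) = 178503, giving 2n² − n − 178503 = 0.
So n = (1 + 1195) / 4 = 1196/4 = 299.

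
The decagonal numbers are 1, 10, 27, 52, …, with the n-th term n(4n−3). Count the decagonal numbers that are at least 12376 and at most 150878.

The n-th decagonal number is n(4n−3).
Smallest index with value ≥ 12376: n = 56 (giving 12376).
Largest index with value ≤ 150878: n = 194 (giving 149962).
Indices 56 through 194: 139 terms.

139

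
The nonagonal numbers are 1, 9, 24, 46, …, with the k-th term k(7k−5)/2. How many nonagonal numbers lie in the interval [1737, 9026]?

29

The n-th nonagonal number is n(7n−5)/2.
Smallest index with value ≥ 1737: n = 23 (giving 1794).
Largest index with value ≤ 9026: n = 51 (giving 8976).
Indices 23 through 51: 29 terms.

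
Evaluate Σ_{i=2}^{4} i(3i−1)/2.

Σ i(3i−1)/2 = (3Σi² − Σi) / 2 over i = 2..4.
Σi = 10 − 1 = 9 and Σi² = 30 − 1 = 29.
(3·29 − 1·9) / 2 = 78/2 = 39.

39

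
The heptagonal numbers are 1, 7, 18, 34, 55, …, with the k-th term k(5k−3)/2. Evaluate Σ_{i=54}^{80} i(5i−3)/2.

Σ i(5i−3)/2 = (5Σi² − 3Σi) / 2 over i = 54..80.
Σi = 3240 − 1431 = 1809 and Σi² = 173880 − 51039 = 122841.
(5·122841 − 3·1809) / 2 = 608778/2 = 304389.

304389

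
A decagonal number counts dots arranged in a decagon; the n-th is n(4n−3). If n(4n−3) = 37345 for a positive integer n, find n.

Set n(4n−3) = 37345, giving 4n² − 3n − 37345 = 0.
The discriminant is 9 + 16·37345 = 597529, and √597529 = 773.
So n = (3 + 773) / 8 = 776/8 = 97.
Check: 97·(4·97 − 3) = 37345. ✓

97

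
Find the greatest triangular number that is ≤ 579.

561

Solve n(n+1)/2 ≤ 579 for integer n.
n = 33 gives 561 ≤ 579, while n = 34 gives 595 > 579; so the answer is 561.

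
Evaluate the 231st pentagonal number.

The 231st pentagonal number is n(3n−1)/2 with n = 231.
231·(3·231 − 1)/2 = 231·692/2 = 231·346 = 79926.

79926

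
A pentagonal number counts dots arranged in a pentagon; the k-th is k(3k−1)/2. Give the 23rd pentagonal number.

782

The 23rd pentagonal number is n(3n−1)/2 with n = 23.
23·(3·23 − 1)/2 = 23·68/2 = 23·34 = 782.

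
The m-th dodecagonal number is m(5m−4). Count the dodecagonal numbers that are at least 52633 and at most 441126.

The n-th dodecagonal number is n(5n−4).
Smallest index with value ≥ 52633: n = 103 (giving 52633).
Largest index with value ≤ 441126: n = 297 (giving 439857).
Indices 103 through 297: 195 terms.

195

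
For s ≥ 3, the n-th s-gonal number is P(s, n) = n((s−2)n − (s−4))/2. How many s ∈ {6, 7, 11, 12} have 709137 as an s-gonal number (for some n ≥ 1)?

s = 6: P(6, 595) = 707455 and P(6, 596) = 709836; 709137 is not s-gonal.
s = 7: P(7, 532) = 706762 and P(7, 533) = 709423; 709137 is not s-gonal.
s = 11: P(11, 397) = 707851 and P(11, 398) = 711425; 709137 is not s-gonal.
s = 12: P(12, 377) = 709137. ✓
Hits: s ∈ {12} → 1.

1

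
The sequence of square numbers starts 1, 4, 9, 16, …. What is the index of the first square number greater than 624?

25

Solve n² > 624 for integer n.
The largest n with value ≤ 624 is 24 (since 576 ≤ 624 < 625), so the first above is n = 25, value 625.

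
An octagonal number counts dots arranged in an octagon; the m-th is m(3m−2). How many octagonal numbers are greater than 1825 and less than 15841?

47

The n-th octagonal number is n(3n−2).
Smallest index with value > 1825: n = 26 (giving 1976).
Largest index with value < 15841: n = 72 (giving 15408).
Indices 26 through 72: 47 terms.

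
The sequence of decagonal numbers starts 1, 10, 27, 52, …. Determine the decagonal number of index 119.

56287

The 119th decagonal number is n(4n−3) with n = 119.
119·(4·119 − 3) = 119·473 = 56287.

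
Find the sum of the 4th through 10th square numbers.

371

Σ_{i=4}^{10} i² = 385 − 14 = 371.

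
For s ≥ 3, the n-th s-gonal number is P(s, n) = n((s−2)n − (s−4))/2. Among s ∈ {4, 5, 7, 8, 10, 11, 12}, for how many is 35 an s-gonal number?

1

s = 4: P(4, 5) = 25 and P(4, 6) = 36; 35 is not s-gonal.
s = 5: P(5, 5) = 35. ✓
s = 7: P(7, 4) = 34 and P(7, 5) = 55; 35 is not s-gonal.
s = 8: P(8, 3) = 21 and P(8, 4) = 40; 35 is not s-gonal.
s = 10: P(10, 3) = 27 and P(10, 4) = 52; 35 is not s-gonal.
s = 11: P(11, 3) = 30 and P(11, 4) = 58; 35 is not s-gonal.
s = 12: P(12, 3) = 33 and P(12, 4) = 64; 35 is not s-gonal.
Hits: s ∈ {5} → 1.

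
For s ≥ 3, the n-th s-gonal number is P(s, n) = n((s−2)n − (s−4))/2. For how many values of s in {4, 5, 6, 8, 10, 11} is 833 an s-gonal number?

2

s = 4: P(4, 28) = 784 and P(4, 29) = 841; 833 is not s-gonal.
s = 5: P(5, 23) = 782 and P(5, 24) = 852; 833 is not s-gonal.
s = 6: P(6, 20) = 780 and P(6, 21) = 861; 833 is not s-gonal.
s = 8: P(8, 17) = 833. ✓
s = 10: P(10, 14) = 742 and P(10, 15) = 855; 833 is not s-gonal.
s = 11: P(11, 14) = 833. ✓
Hits: s ∈ {8, 11} → 2.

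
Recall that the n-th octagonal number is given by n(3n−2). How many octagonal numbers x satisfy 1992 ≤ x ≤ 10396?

The n-th octagonal number is n(3n−2).
Smallest index with value ≥ 1992: n = 27 (giving 2133).
Largest index with value ≤ 10396: n = 59 (giving 10325).
Indices 27 through 59: 33 terms.

33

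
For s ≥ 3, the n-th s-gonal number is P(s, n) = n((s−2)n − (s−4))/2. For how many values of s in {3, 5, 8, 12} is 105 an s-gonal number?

2

s = 3: P(3, 14) = 105. ✓
s = 5: P(5, 8) = 92 and P(5, 9) = 117; 105 is not s-gonal.
s = 8: P(8, 6) = 96 and P(8, 7) = 133; 105 is not s-gonal.
s = 12: P(12, 5) = 105. ✓
Hits: s ∈ {3, 12} → 2.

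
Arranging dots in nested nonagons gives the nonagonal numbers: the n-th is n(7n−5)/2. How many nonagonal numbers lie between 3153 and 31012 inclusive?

64

The n-th nonagonal number is n(7n−5)/2.
Smallest index with value ≥ 3153: n = 31 (giving 3286).
Largest index with value ≤ 31012: n = 94 (giving 30691).
Indices 31 through 94: 64 terms.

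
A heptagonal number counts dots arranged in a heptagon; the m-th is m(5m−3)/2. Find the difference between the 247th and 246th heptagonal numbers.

Consecutive heptagonal numbers differ by 5n − 4: here 5·247 − 4 = 1231.

1231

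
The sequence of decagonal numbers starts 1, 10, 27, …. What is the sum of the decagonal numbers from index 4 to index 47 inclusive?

139458

Σ i(4i−3) = 4Σi² − 3Σi over i = 4..47.
Σi = 1128 − 6 = 1122 and Σi² = 35720 − 14 = 35706.
4·35706 − 3·1122 = 139458.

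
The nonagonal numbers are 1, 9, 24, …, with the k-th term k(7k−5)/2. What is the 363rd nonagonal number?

The 363rd nonagonal number is n(7n−5)/2 with n = 363.
363·(7·363 − 5)/2 = 363·2536/2 = 363·1268 = 460284.

460284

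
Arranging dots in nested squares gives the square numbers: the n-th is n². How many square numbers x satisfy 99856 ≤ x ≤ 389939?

The n-th square number is n².
Smallest index with value ≥ 99856: n = 316 (giving 99856).
Largest index with value ≤ 389939: n = 624 (giving 389376).
Indices 316 through 624: 309 terms.

309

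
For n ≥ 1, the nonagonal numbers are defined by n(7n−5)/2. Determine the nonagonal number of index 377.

496509

The 377th nonagonal number is n(7n−5)/2 with n = 377.
377·(7·377 − 5)/2 = 377·2634/2 = 377·1317 = 496509.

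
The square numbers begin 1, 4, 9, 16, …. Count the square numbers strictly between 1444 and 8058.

51

The n-th square number is n².
Smallest index with value > 1444: n = 39 (giving 1521).
Largest index with value < 8058: n = 89 (giving 7921).
Indices 39 through 89: 51 terms.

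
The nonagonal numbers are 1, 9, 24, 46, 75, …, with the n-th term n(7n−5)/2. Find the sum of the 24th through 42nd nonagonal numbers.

72846

Σ i(7i−5)/2 = (7Σi² − 5Σi) / 2 over i = 24..42.
Σi = 903 − 276 = 627 and Σi² = 25585 − 4324 = 21261.
(7·21261 − 5·627) / 2 = 145692/2 = 72846.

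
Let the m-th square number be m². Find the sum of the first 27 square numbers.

6930

Σ_{i=1}^{27} i² = 27·28·55/6 = 6930.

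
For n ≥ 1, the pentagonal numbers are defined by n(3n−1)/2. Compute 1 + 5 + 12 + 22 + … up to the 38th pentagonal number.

28158

Σ i(3i−1)/2 = (3Σi² − Σi) / 2 over i = 1..38.
Σi = 741 and Σi² = 19019.
(3·19019 − 1·741) / 2 = 56316/2 = 28158.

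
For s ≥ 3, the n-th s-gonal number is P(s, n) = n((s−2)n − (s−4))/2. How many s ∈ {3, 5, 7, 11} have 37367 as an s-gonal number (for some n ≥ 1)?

1

s = 3: P(3, 272) = 37128 and P(3, 273) = 37401; 37367 is not s-gonal.
s = 5: P(5, 158) = 37367. ✓
s = 7: P(7, 122) = 37027 and P(7, 123) = 37638; 37367 is not s-gonal.
s = 11: P(11, 91) = 36946 and P(11, 92) = 37766; 37367 is not s-gonal.
Hits: s ∈ {5} → 1.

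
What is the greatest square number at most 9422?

Solve n² ≤ 9422 for integer n.
n = 97 gives 9409 ≤ 9422, while n = 98 gives 9604 > 9422; so the answer is 9409.

9409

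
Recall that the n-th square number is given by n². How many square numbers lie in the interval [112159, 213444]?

The n-th square number is n².
Smallest index with value ≥ 112159: n = 335 (giving 112225).
Largest index with value ≤ 213444: n = 462 (giving 213444).
Indices 335 through 462: 128 terms.

128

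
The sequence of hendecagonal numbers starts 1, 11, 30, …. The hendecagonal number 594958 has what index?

Set n(9n−7)/2 = 594958, giving 9n² − 7n − 1189916 = 0.
The discriminant is 49 + 72·594958 = 42837025, and √42837025 = 6545.
So n = (7 + 6545) / 18 = 6552/18 = 364.

364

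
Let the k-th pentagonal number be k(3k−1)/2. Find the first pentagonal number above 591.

Solve n(3n−1)/2 > 591 for integer n.
The largest n with value ≤ 591 is 20 (since 590 ≤ 591 < 651), so the first above is n = 21, value 651.

651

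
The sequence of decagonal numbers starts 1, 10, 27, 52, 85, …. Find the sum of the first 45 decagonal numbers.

Σ i(4i−3) = 4Σi² − 3Σi over i = 1..45.
Σi = 1035 and Σi² = 31395.
4·31395 − 3·1035 = 122475.

122475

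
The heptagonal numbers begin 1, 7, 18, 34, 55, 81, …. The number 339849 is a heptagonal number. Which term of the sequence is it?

369

Set n(5n−3)/2 = 339849, giving 5n² − 3n − 679698 = 0.
The discriminant is 9 + 40·339849 = 13593969, and √13593969 = 3687.
So n = (3 + 3687) / 10 = 3690/10 = 369.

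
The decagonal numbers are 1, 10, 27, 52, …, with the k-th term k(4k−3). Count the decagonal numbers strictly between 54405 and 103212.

The n-th decagonal number is n(4n−3).
Smallest index with value > 54405: n = 118 (giving 55342).
Largest index with value < 103212: n = 161 (giving 103201).
Indices 118 through 161: 44 terms.

44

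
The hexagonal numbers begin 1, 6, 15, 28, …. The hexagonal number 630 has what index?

Set n(2n−1) = 630, giving 2n² − n − 630 = 0.
The discriminant is 1 + 8·630 = 5041, and √5041 = 71.
So n = (1 + 71) / 4 = 72/4 = 18.

18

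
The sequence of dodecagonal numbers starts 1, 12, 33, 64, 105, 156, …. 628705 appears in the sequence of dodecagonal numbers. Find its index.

Set n(5n−4) = 628705, giving 5n² − 4n − 628705 = 0.
The discriminant is 16 + 20·628705 = 12574116, and √12574116 = 3546.
So n = (4 + 3546) / 10 = 3550/10 = 355.

355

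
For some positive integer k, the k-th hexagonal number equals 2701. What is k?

37

Set n(2n−1) = 2701, giving 2n² − n − 2701 = 0.
The discriminant is 1 + 8·2701 = 21609, and √21609 = 147.
So n = (1 + 147) / 4 = 148/4 = 37.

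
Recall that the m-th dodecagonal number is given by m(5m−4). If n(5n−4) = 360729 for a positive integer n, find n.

Set n(5n−4) = 360729, giving 5n² − 4n − 360729 = 0.
The discriminant is 16 + 20·360729 = 7214596, and √7214596 = 2686.
So n = (4 + 2686) / 10 = 2690/10 = 269.

269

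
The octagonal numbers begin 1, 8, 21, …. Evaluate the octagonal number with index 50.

The 50th octagonal number is n(3n−2) with n = 50.
50·(3·50 − 2) = 50·148 = 7400.

7400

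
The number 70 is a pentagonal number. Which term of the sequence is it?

7

Set n(3n−1)/2 = 70, giving 3n² − n − 140 = 0.
The discriminant is 1 + 24·70 = 1681, and √1681 = 41.
So n = (1 + 41) / 6 = 42/6 = 7.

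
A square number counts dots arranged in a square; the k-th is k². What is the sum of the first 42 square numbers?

Σ_{i=1}^{42} i² = 42·43·85/6 = 25585.

25585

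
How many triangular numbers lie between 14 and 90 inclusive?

The n-th triangular number is n(n+1)/2.
Smallest index with value ≥ 14: n = 5 (giving 15).
Largest index with value ≤ 90: n = 12 (giving 78).
Indices 5 through 12: 8 terms.

8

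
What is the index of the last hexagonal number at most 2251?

33

Solve n(2n−1) ≤ 2251 for integer n.
n = 33 gives 2145 ≤ 2251, while n = 34 gives 2278 > 2251; so the answer is index 33.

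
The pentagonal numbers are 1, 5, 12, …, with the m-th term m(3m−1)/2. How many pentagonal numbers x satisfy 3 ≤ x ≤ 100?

The n-th pentagonal number is n(3n−1)/2.
Smallest index with value ≥ 3: n = 2 (giving 5).
Largest index with value ≤ 100: n = 8 (giving 92).
Indices 2 through 8: 7 terms.

7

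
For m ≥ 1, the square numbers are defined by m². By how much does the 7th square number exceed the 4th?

7² = 49 and 4² = 16.
Difference: 49 − 16 = 33.

33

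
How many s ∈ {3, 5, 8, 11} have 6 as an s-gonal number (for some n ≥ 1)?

1

s = 3: P(3, 3) = 6. ✓
s = 5: P(5, 2) = 5 and P(5, 3) = 12; 6 is not s-gonal.
s = 8: P(8, 1) = 1 and P(8, 2) = 8; 6 is not s-gonal.
s = 11: P(11, 1) = 1 and P(11, 2) = 11; 6 is not s-gonal.
Hits: s ∈ {3} → 1.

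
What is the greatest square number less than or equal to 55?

Solve n² ≤ 55 for integer n.
n = 7 gives 49 ≤ 55, while n = 8 gives 64 > 55; so the answer is 49.

49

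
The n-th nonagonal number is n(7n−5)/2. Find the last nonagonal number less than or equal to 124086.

Solve n(7n−5)/2 ≤ 124086 for integer n.
n = 188 gives 123234 ≤ 124086, while n = 189 gives 124551 > 124086; so the answer is 123234.

123234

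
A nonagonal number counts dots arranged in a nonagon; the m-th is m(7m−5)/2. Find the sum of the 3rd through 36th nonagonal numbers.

55046

Σ i(7i−5)/2 = (7Σi² − 5Σi) / 2 over i = 3..36.
Σi = 666 − 3 = 663 and Σi² = 16206 − 5 = 16201.
(7·16201 − 5·663) / 2 = 110092/2 = 55046.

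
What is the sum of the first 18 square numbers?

Σ_{i=1}^{18} i² = 18·19·37/6 = 2109.

2109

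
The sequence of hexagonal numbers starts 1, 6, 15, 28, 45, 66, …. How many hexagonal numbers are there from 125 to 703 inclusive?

The n-th hexagonal number is n(2n−1).
Smallest index with value ≥ 125: n = 9 (giving 153).
Largest index with value ≤ 703: n = 19 (giving 703).
Indices 9 through 19: 11 terms.

11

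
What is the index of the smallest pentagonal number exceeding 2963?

Solve n(3n−1)/2 > 2963 for integer n.
The largest n with value ≤ 2963 is 44 (since 2882 ≤ 2963 < 3015), so the first above is n = 45, value 3015.

45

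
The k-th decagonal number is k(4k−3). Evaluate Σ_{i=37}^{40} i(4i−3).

Σ i(4i−3) = 4Σi² − 3Σi over i = 37..40.
Σi = 820 − 666 = 154 and Σi² = 22140 − 16206 = 5934.
4·5934 − 3·154 = 23274.

23274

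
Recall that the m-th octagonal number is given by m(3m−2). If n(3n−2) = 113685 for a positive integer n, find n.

Set n(3n−2) = 113685, giving 3n² − 2n − 113685 = 0.
The discriminant is 4 + 12·113685 = 1364224, and √1364224 = 1168.
So n = (2 + 1168) / 6 = 1170/6 = 195.
Check: 195·(3·195 − 2) = 113685. ✓

195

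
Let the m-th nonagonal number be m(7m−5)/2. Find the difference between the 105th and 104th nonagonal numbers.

Consecutive nonagonal numbers differ by 7n − 6: here 7·105 − 6 = 729.

729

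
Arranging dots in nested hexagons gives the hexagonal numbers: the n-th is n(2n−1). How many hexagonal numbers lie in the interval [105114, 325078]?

The n-th hexagonal number is n(2n−1).
Smallest index with value ≥ 105114: n = 230 (giving 105570).
Largest index with value ≤ 325078: n = 403 (giving 324415).
Indices 230 through 403: 174 terms.

174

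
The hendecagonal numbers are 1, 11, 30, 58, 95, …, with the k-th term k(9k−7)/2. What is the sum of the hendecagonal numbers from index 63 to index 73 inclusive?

Σ i(9i−7)/2 = (9Σi² − 7Σi) / 2 over i = 63..73.
Σi = 2701 − 1953 = 748 and Σi² = 132349 − 81375 = 50974.
(9·50974 − 7·748) / 2 = 453530/2 = 226765.

226765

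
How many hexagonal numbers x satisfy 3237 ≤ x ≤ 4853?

9

The n-th hexagonal number is n(2n−1).
Smallest index with value ≥ 3237: n = 41 (giving 3321).
Largest index with value ≤ 4853: n = 49 (giving 4753).
Indices 41 through 49: 9 terms.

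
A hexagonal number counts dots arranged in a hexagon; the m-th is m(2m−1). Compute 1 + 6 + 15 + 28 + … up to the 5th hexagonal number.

Σ i(2i−1) = 2Σi² − Σi over i = 1..5.
Σi = 15 and Σi² = 55.
2·55 − 1·15 = 95.

95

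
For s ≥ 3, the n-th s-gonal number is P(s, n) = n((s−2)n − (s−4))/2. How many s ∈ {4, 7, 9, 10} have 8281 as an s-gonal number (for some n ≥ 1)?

s = 4: P(4, 91) = 8281. ✓
s = 7: P(7, 57) = 8037 and P(7, 58) = 8323; 8281 is not s-gonal.
s = 9: P(9, 49) = 8281. ✓
s = 10: P(10, 45) = 7965 and P(10, 46) = 8326; 8281 is not s-gonal.
Hits: s ∈ {4, 9} → 2.

2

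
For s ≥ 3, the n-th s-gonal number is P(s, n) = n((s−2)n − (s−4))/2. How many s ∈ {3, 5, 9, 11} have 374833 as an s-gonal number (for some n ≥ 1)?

s = 3: P(3, 865) = 374545 and P(3, 866) = 375411; 374833 is not s-gonal.
s = 5: P(5, 500) = 374750 and P(5, 501) = 376251; 374833 is not s-gonal.
s = 9: P(9, 327) = 373434 and P(9, 328) = 375724; 374833 is not s-gonal.
s = 11: P(11, 289) = 374833. ✓
Hits: s ∈ {11} → 1.

1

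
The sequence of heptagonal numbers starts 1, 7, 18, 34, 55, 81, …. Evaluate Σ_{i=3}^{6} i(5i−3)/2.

Σ i(5i−3)/2 = (5Σi² − 3Σi) / 2 over i = 3..6.
Σi = 21 − 3 = 18 and Σi² = 91 − 5 = 86.
(5·86 − 3·18) / 2 = 376/2 = 188.

188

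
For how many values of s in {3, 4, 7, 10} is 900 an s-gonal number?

1

s = 3: P(3, 41) = 861 and P(3, 42) = 903; 900 is not s-gonal.
s = 4: P(4, 30) = 900. ✓
s = 7: P(7, 19) = 874 and P(7, 20) = 970; 900 is not s-gonal.
s = 10: P(10, 15) = 855 and P(10, 16) = 976; 900 is not s-gonal.
Hits: s ∈ {4} → 1.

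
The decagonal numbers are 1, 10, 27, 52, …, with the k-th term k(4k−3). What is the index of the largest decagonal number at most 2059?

Solve n(4n−3) ≤ 2059 for integer n.
n = 23 gives 2047 ≤ 2059, while n = 24 gives 2232 > 2059; so the answer is index 23.

23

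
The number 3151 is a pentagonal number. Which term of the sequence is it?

Set n(3n−1)/2 = 3151, giving 3n² − n − 6302 = 0.
The discriminant is 1 + 24·3151 = 75625, and √75625 = 275.
So n = (1 + 275) / 6 = 276/6 = 46.

46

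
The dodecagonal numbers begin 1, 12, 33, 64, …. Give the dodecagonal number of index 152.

114912

152·(5·152 − 4) = 152·756 = 114912.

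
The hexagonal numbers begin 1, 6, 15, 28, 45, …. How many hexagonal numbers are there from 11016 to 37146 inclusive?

The n-th hexagonal number is n(2n−1).
Smallest index with value ≥ 11016: n = 75 (giving 11175).
Largest index with value ≤ 37146: n = 136 (giving 36856).
Indices 75 through 136: 62 terms.

62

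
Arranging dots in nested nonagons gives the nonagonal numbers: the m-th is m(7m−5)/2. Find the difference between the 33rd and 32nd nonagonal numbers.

225

Consecutive nonagonal numbers differ by 7n − 6: here 7·33 − 6 = 225.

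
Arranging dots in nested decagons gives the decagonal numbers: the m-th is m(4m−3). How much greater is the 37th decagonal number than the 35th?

570

37·(4·37 − 3) = 5365 and 35·(4·35 − 3) = 4795.
Difference: 5365 − 4795 = 570.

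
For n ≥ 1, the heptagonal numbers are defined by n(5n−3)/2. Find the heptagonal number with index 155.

59830

The 155th heptagonal number is n(5n−3)/2 with n = 155.
155·(5·155 − 3)/2 = 155·772/2 = 155·386 = 59830.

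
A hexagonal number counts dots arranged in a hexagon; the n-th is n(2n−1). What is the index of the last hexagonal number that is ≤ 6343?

56

Solve n(2n−1) ≤ 6343 for integer n.
n = 56 gives 6216 ≤ 6343, while n = 57 gives 6441 > 6343; so the answer is index 56.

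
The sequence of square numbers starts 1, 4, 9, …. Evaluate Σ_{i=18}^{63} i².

Σ_{i=18}^{63} i² = 85344 − 1785 = 83559.

83559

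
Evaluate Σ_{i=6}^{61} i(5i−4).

379876

Σ i(5i−4) = 5Σi² − 4Σi over i = 6..61.
Σi = 1891 − 15 = 1876 and Σi² = 77531 − 55 = 77476.
5·77476 − 4·1876 = 379876.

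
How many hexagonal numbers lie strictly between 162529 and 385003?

The n-th hexagonal number is n(2n−1).
Smallest index with value > 162529: n = 286 (giving 163306).
Largest index with value < 385003: n = 438 (giving 383250).
Indices 286 through 438: 153 terms.

153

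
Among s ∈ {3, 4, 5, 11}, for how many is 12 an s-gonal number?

1

s = 3: P(3, 4) = 10 and P(3, 5) = 15; 12 is not s-gonal.
s = 4: P(4, 3) = 9 and P(4, 4) = 16; 12 is not s-gonal.
s = 5: P(5, 3) = 12. ✓
s = 11: P(11, 2) = 11 and P(11, 3) = 30; 12 is not s-gonal.
Hits: s ∈ {5} → 1.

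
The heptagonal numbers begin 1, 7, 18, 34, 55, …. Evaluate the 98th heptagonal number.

23863

The 98th heptagonal number is n(5n−3)/2 with n = 98.
98·(5·98 − 3)/2 = 98·487/2 = 23863.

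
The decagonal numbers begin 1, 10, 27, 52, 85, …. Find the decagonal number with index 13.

The 13th decagonal number is n(4n−3) with n = 13.
13·(4·13 − 3) = 13·49 = 637.

637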